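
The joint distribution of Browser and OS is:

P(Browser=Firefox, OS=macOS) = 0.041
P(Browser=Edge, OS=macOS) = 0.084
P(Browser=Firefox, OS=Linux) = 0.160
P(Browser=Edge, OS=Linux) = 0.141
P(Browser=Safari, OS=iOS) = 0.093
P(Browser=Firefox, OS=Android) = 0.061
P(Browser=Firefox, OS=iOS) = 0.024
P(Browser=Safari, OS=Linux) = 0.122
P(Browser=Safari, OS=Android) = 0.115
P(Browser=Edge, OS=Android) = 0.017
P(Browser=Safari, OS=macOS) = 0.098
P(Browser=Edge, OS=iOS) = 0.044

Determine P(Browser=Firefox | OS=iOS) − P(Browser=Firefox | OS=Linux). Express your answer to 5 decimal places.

-0.22918

P(OS=iOS) = 0.024 + 0.093 + 0.044 = 0.161; P(Browser=Firefox | OS=iOS) = 0.024/0.161 = 0.149068.
P(OS=Linux) = 0.160 + 0.122 + 0.141 = 0.423; P(Browser=Firefox | OS=Linux) = 0.160/0.423 = 0.378251.
Difference = -0.22918.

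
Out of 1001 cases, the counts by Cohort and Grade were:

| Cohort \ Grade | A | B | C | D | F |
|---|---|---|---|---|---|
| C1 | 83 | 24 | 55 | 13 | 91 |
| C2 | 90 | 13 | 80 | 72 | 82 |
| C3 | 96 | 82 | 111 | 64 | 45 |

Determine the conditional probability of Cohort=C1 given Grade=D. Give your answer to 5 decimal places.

Total with Grade=D: 13 + 72 + 64 = 149.
P(Cohort=C1 | Grade=D) = 13/149 = 0.08725.

0.08725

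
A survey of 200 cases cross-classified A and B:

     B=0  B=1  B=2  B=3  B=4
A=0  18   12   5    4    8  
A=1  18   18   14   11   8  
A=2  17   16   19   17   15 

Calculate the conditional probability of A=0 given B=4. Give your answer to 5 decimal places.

0.25806

Total with B=4: 8 + 8 + 15 = 31.
P(A=0 | B=4) = 8/31 = 0.25806.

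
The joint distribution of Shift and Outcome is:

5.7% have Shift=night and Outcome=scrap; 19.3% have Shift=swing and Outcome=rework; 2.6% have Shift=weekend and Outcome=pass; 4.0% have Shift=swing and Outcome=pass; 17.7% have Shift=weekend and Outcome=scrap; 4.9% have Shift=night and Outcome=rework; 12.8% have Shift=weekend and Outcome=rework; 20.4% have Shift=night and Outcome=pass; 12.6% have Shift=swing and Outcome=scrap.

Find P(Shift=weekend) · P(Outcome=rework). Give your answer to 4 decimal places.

0.1225

P(Shift=weekend) = 0.026 + 0.128 + 0.177 = 0.331.
P(Outcome=rework) = 0.193 + 0.049 + 0.128 = 0.370.
Product: 0.331 × 0.370 = 0.1225.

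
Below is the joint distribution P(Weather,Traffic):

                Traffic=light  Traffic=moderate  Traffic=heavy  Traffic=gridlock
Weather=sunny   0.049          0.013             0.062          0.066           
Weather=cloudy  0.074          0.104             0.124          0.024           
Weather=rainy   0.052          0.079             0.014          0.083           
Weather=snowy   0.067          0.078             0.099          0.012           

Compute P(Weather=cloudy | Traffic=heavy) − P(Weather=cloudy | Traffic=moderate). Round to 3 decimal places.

0.035

P(Traffic=heavy) = 0.062 + 0.124 + 0.014 + 0.099 = 0.299; P(Weather=cloudy | Traffic=heavy) = 0.124/0.299 = 0.4147.
P(Traffic=moderate) = 0.013 + 0.104 + 0.079 + 0.078 = 0.274; P(Weather=cloudy | Traffic=moderate) = 0.104/0.274 = 0.3796.
Difference = 0.035.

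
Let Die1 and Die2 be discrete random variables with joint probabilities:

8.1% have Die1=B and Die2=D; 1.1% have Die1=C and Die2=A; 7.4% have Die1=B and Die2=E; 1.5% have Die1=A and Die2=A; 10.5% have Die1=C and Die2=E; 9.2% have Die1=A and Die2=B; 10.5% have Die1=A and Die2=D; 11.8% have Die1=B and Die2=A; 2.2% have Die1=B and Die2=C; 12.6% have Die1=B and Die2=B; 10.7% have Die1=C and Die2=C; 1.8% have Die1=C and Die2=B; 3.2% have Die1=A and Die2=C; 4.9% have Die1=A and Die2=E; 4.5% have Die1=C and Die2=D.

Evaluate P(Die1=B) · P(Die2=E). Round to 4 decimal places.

0.0960

P(Die1=B) = 0.118 + 0.126 + 0.022 + 0.081 + 0.074 = 0.421.
P(Die2=E) = 0.049 + 0.074 + 0.105 = 0.228.
Product: 0.421 × 0.228 = 0.0960.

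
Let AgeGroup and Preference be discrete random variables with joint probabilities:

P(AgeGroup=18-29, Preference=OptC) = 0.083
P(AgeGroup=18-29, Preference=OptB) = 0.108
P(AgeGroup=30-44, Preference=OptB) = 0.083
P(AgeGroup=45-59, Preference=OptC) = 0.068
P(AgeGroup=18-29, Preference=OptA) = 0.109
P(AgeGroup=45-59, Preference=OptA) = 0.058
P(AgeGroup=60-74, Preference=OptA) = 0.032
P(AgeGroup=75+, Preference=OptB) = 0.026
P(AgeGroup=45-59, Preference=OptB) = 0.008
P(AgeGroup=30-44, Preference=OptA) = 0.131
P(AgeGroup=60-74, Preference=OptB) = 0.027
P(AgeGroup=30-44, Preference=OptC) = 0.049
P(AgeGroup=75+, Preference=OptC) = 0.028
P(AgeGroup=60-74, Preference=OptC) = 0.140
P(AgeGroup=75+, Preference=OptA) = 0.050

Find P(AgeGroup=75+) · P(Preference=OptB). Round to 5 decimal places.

0.02621

P(AgeGroup=75+) = 0.050 + 0.026 + 0.028 = 0.104.
P(Preference=OptB) = 0.108 + 0.083 + 0.008 + 0.027 + 0.026 = 0.252.
Product: 0.104 × 0.252 = 0.02621.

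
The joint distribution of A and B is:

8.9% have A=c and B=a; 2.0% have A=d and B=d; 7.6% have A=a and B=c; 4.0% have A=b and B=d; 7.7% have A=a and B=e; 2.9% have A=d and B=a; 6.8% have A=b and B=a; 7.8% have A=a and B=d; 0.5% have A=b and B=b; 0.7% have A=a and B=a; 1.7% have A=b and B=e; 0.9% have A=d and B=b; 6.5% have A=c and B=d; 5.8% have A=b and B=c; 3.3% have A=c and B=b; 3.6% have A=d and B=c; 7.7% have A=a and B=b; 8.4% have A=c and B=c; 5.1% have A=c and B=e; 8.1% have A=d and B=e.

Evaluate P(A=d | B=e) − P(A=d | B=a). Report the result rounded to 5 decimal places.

0.20815

P(B=e) = 0.077 + 0.017 + 0.051 + 0.081 = 0.226; P(A=d | B=e) = 0.081/0.226 = 0.358407.
P(B=a) = 0.007 + 0.068 + 0.089 + 0.029 = 0.193; P(A=d | B=a) = 0.029/0.193 = 0.150259.
Difference = 0.20815.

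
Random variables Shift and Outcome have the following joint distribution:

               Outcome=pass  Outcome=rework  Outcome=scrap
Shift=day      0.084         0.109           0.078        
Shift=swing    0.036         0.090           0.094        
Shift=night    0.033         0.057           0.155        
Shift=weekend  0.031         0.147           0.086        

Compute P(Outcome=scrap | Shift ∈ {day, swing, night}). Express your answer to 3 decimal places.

P(Shift=day) = 0.084 + 0.109 + 0.078 = 0.271.
P(Shift=swing) = 0.036 + 0.090 + 0.094 = 0.220.
P(Shift=night) = 0.033 + 0.057 + 0.155 = 0.245.
P(Shift ∈ {day, swing, night}) = 0.271 + 0.220 + 0.245 = 0.736; P(Outcome=scrap, Shift ∈ {day, swing, night}) = 0.078 + 0.094 + 0.155 = 0.327.
P(Outcome=scrap | Shift ∈ {day, swing, night}) = 0.327/0.736 = 0.444.

0.444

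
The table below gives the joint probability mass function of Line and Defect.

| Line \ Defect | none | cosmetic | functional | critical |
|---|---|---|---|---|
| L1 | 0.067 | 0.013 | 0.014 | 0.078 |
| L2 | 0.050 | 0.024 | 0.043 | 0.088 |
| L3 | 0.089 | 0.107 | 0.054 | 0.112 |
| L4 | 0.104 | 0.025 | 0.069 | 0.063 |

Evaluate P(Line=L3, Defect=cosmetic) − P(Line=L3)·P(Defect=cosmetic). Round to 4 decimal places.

0.0458

P(Line=L3) = 0.089 + 0.107 + 0.054 + 0.112 = 0.362.
P(Defect=cosmetic) = 0.013 + 0.024 + 0.107 + 0.025 = 0.169.
P(Line=L3, Defect=cosmetic) − P(Line=L3)P(Defect=cosmetic) = 0.107 − 0.362×0.169 = 0.0458.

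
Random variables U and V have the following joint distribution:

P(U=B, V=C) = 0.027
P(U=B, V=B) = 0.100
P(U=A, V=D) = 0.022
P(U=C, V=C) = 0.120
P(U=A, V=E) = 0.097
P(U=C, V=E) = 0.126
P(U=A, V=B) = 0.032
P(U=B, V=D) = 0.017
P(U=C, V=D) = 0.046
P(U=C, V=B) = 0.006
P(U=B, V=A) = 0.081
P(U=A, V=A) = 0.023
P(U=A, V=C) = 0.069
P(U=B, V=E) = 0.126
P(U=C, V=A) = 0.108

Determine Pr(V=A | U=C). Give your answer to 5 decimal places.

P(U=C) = 0.108 + 0.006 + 0.120 + 0.046 + 0.126 = 0.406.
P(V=A | U=C) = 0.108/0.406 = 0.26601.

0.26601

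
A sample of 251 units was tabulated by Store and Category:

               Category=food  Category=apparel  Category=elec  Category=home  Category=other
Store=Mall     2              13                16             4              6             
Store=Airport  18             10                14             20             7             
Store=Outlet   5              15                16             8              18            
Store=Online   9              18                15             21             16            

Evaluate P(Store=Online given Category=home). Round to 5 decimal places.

Total with Category=home: 4 + 20 + 8 + 21 = 53.
P(Store=Online | Category=home) = 21/53 = 0.39623.

0.39623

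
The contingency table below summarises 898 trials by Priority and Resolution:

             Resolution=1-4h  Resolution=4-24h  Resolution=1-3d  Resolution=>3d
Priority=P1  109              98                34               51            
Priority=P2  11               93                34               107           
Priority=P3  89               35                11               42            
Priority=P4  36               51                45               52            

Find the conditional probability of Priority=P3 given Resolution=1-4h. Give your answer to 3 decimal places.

0.363

Total with Resolution=1-4h: 109 + 11 + 89 + 36 = 245.
P(Priority=P3 | Resolution=1-4h) = 89/245 = 0.363.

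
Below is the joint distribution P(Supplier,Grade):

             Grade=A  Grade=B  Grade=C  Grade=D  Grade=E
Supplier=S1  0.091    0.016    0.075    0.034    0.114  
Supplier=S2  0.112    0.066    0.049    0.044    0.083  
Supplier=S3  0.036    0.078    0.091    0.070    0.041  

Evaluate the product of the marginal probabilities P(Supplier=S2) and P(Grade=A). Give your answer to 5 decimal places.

0.08461

P(Supplier=S2) = 0.112 + 0.066 + 0.049 + 0.044 + 0.083 = 0.354.
P(Grade=A) = 0.091 + 0.112 + 0.036 = 0.239.
Product: 0.354 × 0.239 = 0.08461.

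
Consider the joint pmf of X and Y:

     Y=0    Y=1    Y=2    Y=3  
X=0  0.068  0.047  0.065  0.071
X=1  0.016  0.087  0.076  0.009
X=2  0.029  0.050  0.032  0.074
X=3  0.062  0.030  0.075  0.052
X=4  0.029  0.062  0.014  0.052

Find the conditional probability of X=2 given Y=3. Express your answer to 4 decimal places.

0.2868

P(Y=3) = 0.071 + 0.009 + 0.074 + 0.052 + 0.052 = 0.258.
P(X=2 | Y=3) = 0.074/0.258 = 0.2868.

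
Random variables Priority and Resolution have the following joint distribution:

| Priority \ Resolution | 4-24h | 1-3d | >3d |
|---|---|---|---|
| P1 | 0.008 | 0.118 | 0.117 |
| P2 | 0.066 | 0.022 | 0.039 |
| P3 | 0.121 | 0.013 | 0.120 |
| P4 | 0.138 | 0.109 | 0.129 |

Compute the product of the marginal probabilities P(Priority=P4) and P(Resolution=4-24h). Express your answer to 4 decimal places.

0.1252

P(Priority=P4) = 0.138 + 0.109 + 0.129 = 0.376.
P(Resolution=4-24h) = 0.008 + 0.066 + 0.121 + 0.138 = 0.333.
Product: 0.376 × 0.333 = 0.1252.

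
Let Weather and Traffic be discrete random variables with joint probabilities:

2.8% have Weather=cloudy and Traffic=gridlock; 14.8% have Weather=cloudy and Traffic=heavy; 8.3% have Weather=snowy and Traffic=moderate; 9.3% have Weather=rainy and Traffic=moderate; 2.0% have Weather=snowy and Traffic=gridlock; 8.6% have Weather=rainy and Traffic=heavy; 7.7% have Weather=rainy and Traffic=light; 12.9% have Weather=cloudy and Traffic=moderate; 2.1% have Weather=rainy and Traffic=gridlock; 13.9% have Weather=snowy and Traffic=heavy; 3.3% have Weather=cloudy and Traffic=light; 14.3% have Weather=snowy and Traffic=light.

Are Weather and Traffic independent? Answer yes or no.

P(Weather=cloudy) = 0.338 and P(Traffic=light) = 0.253, so their product is 0.08551, but P(Weather=cloudy, Traffic=light) = 0.033. Since these differ, Weather and Traffic are not independent.

no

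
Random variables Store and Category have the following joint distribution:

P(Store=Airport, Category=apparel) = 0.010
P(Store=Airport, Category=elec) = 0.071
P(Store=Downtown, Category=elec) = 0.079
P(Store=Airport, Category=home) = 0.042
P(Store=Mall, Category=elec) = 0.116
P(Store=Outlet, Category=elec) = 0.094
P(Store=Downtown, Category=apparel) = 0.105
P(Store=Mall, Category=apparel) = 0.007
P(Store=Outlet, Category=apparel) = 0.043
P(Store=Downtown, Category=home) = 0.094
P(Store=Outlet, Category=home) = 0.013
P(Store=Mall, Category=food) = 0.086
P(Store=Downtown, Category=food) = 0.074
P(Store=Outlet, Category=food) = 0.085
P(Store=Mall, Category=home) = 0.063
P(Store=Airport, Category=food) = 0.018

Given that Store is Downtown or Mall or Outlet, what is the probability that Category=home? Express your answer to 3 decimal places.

0.198

P(Store=Downtown) = 0.074 + 0.105 + 0.079 + 0.094 = 0.352.
P(Store=Mall) = 0.086 + 0.007 + 0.116 + 0.063 = 0.272.
P(Store=Outlet) = 0.085 + 0.043 + 0.094 + 0.013 = 0.235.
P(Store ∈ {Downtown, Mall, Outlet}) = 0.352 + 0.272 + 0.235 = 0.859; P(Category=home, Store ∈ {Downtown, Mall, Outlet}) = 0.094 + 0.063 + 0.013 = 0.170.
P(Category=home | Store ∈ {Downtown, Mall, Outlet}) = 0.170/0.859 = 0.198.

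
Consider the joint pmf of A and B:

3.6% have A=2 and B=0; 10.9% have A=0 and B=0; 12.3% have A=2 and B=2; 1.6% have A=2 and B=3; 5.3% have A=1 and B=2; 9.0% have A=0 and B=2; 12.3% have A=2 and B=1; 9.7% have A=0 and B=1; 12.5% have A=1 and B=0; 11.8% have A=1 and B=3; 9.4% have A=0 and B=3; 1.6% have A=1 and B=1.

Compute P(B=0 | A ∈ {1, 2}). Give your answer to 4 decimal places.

P(A=1) = 0.125 + 0.016 + 0.053 + 0.118 = 0.312.
P(A=2) = 0.036 + 0.123 + 0.123 + 0.016 = 0.298.
P(A ∈ {1, 2}) = 0.312 + 0.298 = 0.610; P(B=0, A ∈ {1, 2}) = 0.125 + 0.036 = 0.161.
P(B=0 | A ∈ {1, 2}) = 0.161/0.610 = 0.2639.

0.2639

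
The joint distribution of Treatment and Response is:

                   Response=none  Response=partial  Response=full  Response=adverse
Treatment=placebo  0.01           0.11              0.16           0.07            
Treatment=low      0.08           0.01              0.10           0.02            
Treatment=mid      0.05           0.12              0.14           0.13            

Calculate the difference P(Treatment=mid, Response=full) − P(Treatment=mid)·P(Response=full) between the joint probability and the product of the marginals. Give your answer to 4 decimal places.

-0.0360

P(Treatment=mid) = 0.05 + 0.12 + 0.14 + 0.13 = 0.44.
P(Response=full) = 0.16 + 0.10 + 0.14 = 0.40.
P(Treatment=mid, Response=full) − P(Treatment=mid)P(Response=full) = 0.14 − 0.44×0.40 = -0.0360.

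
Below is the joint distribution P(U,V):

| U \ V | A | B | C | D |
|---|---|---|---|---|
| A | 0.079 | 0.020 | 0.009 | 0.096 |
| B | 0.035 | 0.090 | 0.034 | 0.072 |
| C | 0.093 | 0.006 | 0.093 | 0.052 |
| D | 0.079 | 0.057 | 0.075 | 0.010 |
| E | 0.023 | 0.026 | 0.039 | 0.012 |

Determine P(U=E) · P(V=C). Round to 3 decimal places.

P(U=E) = 0.023 + 0.026 + 0.039 + 0.012 = 0.100.
P(V=C) = 0.009 + 0.034 + 0.093 + 0.075 + 0.039 = 0.250.
Product: 0.100 × 0.250 = 0.025.

0.025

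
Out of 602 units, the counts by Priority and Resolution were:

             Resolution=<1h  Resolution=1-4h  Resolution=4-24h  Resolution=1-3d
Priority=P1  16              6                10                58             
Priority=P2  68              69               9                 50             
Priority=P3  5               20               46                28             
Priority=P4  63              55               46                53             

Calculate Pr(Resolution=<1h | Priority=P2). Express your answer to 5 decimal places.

Total with Priority=P2: 68 + 69 + 9 + 50 = 196.
P(Resolution=<1h | Priority=P2) = 68/196 = 0.34694.

0.34694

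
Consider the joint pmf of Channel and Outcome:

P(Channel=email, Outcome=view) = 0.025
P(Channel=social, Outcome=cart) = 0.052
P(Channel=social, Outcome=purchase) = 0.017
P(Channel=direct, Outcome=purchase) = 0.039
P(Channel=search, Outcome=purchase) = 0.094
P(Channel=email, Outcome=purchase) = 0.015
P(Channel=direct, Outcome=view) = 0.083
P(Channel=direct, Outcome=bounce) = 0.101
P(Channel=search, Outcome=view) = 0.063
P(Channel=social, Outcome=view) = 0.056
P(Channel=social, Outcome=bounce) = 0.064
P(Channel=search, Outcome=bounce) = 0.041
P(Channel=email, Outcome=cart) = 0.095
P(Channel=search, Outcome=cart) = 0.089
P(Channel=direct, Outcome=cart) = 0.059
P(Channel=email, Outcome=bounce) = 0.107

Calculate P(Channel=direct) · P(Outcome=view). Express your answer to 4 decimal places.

0.0640

P(Channel=direct) = 0.101 + 0.083 + 0.059 + 0.039 = 0.282.
P(Outcome=view) = 0.025 + 0.063 + 0.056 + 0.083 = 0.227.
Product: 0.282 × 0.227 = 0.0640.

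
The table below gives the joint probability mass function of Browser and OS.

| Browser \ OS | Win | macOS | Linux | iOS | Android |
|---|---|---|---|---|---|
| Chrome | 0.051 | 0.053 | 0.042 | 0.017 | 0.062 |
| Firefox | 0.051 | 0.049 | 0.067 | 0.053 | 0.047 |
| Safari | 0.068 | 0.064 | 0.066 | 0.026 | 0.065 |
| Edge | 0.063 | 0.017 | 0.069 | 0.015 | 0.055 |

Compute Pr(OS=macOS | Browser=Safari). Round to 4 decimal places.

0.2215

P(Browser=Safari) = 0.068 + 0.064 + 0.066 + 0.026 + 0.065 = 0.289.
P(OS=macOS | Browser=Safari) = 0.064/0.289 = 0.2215.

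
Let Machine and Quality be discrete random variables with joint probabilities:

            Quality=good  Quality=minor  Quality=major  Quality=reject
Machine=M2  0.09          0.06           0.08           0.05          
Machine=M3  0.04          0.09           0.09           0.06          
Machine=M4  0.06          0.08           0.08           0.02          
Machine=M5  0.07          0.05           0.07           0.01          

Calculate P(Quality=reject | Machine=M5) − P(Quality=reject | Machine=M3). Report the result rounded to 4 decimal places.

-0.1643

P(Machine=M5) = 0.07 + 0.05 + 0.07 + 0.01 = 0.20; P(Quality=reject | Machine=M5) = 0.01/0.20 = 0.05000.
P(Machine=M3) = 0.04 + 0.09 + 0.09 + 0.06 = 0.28; P(Quality=reject | Machine=M3) = 0.06/0.28 = 0.21429.
Difference = -0.1643.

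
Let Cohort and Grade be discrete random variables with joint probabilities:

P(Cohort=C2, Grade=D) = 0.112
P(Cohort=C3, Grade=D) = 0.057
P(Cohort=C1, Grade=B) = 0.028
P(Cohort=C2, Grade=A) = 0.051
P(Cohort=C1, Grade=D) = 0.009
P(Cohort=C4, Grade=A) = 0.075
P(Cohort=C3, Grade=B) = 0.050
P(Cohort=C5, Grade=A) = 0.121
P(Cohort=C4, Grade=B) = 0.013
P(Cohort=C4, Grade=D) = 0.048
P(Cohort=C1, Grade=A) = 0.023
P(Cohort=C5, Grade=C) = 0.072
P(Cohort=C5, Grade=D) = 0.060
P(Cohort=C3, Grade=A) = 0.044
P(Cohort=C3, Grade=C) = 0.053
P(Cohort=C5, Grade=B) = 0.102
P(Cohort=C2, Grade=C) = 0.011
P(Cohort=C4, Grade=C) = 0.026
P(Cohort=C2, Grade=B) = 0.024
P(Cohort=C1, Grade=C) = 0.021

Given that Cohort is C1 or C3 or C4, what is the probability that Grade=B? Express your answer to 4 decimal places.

P(Cohort=C1) = 0.023 + 0.028 + 0.021 + 0.009 = 0.081.
P(Cohort=C3) = 0.044 + 0.050 + 0.053 + 0.057 = 0.204.
P(Cohort=C4) = 0.075 + 0.013 + 0.026 + 0.048 = 0.162.
P(Cohort ∈ {C1, C3, C4}) = 0.081 + 0.204 + 0.162 = 0.447; P(Grade=B, Cohort ∈ {C1, C3, C4}) = 0.028 + 0.050 + 0.013 = 0.091.
P(Grade=B | Cohort ∈ {C1, C3, C4}) = 0.091/0.447 = 0.2036.

0.2036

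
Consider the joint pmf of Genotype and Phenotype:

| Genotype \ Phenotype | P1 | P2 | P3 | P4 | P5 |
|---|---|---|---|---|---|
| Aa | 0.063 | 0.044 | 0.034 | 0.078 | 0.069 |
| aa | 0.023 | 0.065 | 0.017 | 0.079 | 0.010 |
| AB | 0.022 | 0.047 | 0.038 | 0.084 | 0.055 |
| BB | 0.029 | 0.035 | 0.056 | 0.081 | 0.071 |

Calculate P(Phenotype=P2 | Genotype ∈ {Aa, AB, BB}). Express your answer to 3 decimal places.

0.156

P(Genotype=Aa) = 0.063 + 0.044 + 0.034 + 0.078 + 0.069 = 0.288.
P(Genotype=AB) = 0.022 + 0.047 + 0.038 + 0.084 + 0.055 = 0.246.
P(Genotype=BB) = 0.029 + 0.035 + 0.056 + 0.081 + 0.071 = 0.272.
P(Genotype ∈ {Aa, AB, BB}) = 0.288 + 0.246 + 0.272 = 0.806; P(Phenotype=P2, Genotype ∈ {Aa, AB, BB}) = 0.044 + 0.047 + 0.035 = 0.126.
P(Phenotype=P2 | Genotype ∈ {Aa, AB, BB}) = 0.126/0.806 = 0.156.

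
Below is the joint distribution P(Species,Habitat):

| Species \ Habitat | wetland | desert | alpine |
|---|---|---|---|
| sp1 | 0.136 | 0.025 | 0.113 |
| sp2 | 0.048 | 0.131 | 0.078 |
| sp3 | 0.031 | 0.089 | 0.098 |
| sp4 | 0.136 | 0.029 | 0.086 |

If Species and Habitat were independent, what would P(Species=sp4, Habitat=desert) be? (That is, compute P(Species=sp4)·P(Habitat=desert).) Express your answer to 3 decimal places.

0.069

P(Species=sp4) = 0.136 + 0.029 + 0.086 = 0.251.
P(Habitat=desert) = 0.025 + 0.131 + 0.089 + 0.029 = 0.274.
Product: 0.251 × 0.274 = 0.069.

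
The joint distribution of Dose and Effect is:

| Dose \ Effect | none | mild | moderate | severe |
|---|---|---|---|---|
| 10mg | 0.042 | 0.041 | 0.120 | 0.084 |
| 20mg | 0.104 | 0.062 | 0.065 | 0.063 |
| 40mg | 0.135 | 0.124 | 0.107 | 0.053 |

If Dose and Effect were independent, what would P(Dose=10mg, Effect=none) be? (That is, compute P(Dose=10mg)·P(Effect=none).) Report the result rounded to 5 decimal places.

P(Dose=10mg) = 0.042 + 0.041 + 0.120 + 0.084 = 0.287.
P(Effect=none) = 0.042 + 0.104 + 0.135 = 0.281.
Product: 0.287 × 0.281 = 0.08065.

0.08065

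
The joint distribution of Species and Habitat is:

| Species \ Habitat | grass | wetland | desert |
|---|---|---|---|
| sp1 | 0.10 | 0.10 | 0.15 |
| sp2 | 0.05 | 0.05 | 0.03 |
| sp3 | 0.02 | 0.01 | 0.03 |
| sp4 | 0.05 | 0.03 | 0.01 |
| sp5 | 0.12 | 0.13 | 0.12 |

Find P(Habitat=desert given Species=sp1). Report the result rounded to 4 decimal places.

0.4286

P(Species=sp1) = 0.10 + 0.10 + 0.15 = 0.35.
P(Habitat=desert | Species=sp1) = 0.15/0.35 = 0.4286.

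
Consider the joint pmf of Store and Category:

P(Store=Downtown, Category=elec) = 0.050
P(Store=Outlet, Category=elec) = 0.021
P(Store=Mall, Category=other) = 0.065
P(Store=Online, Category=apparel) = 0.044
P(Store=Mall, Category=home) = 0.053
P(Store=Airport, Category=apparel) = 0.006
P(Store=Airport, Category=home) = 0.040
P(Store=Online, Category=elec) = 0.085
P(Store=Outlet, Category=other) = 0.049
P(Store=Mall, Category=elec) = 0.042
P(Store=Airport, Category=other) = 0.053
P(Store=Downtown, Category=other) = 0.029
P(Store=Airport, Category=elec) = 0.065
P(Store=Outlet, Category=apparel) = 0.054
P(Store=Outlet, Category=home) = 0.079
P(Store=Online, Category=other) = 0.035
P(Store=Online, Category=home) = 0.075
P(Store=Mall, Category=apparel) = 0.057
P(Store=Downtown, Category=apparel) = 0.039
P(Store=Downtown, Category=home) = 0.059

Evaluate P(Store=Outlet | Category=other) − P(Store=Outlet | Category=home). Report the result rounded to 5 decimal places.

-0.04605

P(Category=other) = 0.029 + 0.065 + 0.053 + 0.049 + 0.035 = 0.231; P(Store=Outlet | Category=other) = 0.049/0.231 = 0.212121.
P(Category=home) = 0.059 + 0.053 + 0.040 + 0.079 + 0.075 = 0.306; P(Store=Outlet | Category=home) = 0.079/0.306 = 0.258170.
Difference = -0.04605.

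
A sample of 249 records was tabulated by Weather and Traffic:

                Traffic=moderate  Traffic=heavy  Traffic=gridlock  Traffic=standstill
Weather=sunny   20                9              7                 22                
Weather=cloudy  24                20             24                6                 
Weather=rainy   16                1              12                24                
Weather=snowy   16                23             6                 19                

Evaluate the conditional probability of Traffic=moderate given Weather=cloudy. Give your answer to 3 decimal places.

Total with Weather=cloudy: 24 + 20 + 24 + 6 = 74.
P(Traffic=moderate | Weather=cloudy) = 24/74 = 0.324.

0.324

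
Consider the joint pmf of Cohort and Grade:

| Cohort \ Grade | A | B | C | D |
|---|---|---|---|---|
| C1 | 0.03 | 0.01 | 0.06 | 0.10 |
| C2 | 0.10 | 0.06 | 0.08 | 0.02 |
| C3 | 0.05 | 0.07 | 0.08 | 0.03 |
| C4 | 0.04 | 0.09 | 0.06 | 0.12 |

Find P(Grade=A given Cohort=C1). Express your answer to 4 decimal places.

P(Cohort=C1) = 0.03 + 0.01 + 0.06 + 0.10 = 0.20.
P(Grade=A | Cohort=C1) = 0.03/0.20 = 0.1500.

0.1500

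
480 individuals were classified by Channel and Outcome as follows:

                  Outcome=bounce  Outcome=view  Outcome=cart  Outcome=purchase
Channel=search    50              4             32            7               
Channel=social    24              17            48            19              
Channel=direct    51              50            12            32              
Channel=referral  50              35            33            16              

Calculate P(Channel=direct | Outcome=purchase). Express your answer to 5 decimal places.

Total with Outcome=purchase: 7 + 19 + 32 + 16 = 74.
P(Channel=direct | Outcome=purchase) = 32/74 = 0.43243.

0.43243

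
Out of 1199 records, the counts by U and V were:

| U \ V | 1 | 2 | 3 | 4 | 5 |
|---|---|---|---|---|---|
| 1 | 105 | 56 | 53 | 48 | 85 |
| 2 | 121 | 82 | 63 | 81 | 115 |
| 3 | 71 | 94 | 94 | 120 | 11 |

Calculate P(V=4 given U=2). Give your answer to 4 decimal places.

0.1753

Total with U=2: 121 + 82 + 63 + 81 + 115 = 462.
P(V=4 | U=2) = 81/462 = 0.1753.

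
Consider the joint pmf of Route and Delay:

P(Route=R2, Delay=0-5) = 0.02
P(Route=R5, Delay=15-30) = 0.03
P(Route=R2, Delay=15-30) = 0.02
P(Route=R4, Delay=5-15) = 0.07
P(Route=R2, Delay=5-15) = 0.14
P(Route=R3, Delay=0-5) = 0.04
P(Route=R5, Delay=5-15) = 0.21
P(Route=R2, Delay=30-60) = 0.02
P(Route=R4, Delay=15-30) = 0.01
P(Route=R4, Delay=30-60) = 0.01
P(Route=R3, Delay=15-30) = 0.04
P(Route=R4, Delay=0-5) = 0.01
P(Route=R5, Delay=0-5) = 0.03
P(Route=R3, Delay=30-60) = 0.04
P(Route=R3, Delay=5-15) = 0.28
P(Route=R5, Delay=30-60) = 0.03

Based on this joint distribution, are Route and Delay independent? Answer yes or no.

Every cell satisfies P(Route,Delay) = P(Route)·P(Delay). For instance P(Route=R2) = 0.20, P(Delay=0-5) = 0.10, and 0.20×0.10 = 0.02 matches the joint entry. So Route and Delay are independent.

yes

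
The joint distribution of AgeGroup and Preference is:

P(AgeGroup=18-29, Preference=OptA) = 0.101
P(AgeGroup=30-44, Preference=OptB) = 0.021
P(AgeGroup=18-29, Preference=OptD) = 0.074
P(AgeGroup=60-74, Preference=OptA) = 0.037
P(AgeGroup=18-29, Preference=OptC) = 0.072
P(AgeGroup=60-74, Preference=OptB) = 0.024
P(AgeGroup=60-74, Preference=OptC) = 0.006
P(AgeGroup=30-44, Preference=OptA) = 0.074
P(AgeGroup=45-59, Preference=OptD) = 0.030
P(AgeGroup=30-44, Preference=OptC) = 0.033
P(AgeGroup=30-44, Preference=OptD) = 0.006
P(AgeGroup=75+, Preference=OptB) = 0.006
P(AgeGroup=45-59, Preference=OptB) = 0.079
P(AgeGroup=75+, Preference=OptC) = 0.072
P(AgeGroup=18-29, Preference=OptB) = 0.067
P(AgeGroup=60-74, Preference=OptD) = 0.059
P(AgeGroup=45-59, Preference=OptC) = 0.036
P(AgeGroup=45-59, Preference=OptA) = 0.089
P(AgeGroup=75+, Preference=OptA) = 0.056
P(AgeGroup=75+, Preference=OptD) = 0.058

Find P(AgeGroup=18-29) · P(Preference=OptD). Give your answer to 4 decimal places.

0.0713

P(AgeGroup=18-29) = 0.101 + 0.067 + 0.072 + 0.074 = 0.314.
P(Preference=OptD) = 0.074 + 0.006 + 0.030 + 0.059 + 0.058 = 0.227.
Product: 0.314 × 0.227 = 0.0713.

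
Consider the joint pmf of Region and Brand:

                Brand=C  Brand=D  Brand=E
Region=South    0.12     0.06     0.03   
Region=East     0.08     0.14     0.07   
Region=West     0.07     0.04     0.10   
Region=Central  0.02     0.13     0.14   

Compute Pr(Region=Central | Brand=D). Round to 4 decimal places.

P(Brand=D) = 0.06 + 0.14 + 0.04 + 0.13 = 0.37.
P(Region=Central | Brand=D) = 0.13/0.37 = 0.3514.

0.3514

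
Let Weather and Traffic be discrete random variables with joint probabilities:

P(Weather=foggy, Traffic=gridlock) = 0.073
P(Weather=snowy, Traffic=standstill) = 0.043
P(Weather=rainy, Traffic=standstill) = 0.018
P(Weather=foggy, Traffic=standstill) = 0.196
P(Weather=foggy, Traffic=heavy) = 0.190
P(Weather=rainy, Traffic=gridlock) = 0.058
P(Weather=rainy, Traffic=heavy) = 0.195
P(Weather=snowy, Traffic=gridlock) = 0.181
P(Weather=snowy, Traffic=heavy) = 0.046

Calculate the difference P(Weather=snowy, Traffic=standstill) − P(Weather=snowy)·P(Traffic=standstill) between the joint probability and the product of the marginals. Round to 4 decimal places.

-0.0264

P(Weather=snowy) = 0.046 + 0.181 + 0.043 = 0.270.
P(Traffic=standstill) = 0.018 + 0.043 + 0.196 = 0.257.
P(Weather=snowy, Traffic=standstill) − P(Weather=snowy)P(Traffic=standstill) = 0.043 − 0.270×0.257 = -0.0264.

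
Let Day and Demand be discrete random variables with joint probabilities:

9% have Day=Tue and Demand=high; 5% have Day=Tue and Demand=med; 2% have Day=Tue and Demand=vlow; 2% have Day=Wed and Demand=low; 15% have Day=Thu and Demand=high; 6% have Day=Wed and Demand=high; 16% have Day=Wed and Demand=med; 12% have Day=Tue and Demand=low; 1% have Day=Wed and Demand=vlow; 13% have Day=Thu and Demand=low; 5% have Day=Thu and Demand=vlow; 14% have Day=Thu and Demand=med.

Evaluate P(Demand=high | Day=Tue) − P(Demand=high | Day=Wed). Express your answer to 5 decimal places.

P(Day=Tue) = 0.02 + 0.12 + 0.05 + 0.09 = 0.28; P(Demand=high | Day=Tue) = 0.09/0.28 = 0.321429.
P(Day=Wed) = 0.01 + 0.02 + 0.16 + 0.06 = 0.25; P(Demand=high | Day=Wed) = 0.06/0.25 = 0.240000.
Difference = 0.08143.

0.08143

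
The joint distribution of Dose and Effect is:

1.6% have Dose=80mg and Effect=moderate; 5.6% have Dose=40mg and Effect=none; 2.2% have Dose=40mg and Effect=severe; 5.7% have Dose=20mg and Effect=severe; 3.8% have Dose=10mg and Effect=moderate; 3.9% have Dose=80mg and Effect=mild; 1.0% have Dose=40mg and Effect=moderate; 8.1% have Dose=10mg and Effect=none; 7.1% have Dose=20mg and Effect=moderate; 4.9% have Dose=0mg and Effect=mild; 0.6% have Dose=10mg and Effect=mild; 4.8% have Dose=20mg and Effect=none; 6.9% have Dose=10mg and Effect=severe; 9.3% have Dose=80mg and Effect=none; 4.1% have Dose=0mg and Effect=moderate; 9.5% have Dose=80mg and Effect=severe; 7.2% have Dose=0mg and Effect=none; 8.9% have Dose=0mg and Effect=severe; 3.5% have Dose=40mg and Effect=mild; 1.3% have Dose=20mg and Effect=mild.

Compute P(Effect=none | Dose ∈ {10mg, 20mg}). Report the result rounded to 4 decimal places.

P(Dose=10mg) = 0.081 + 0.006 + 0.038 + 0.069 = 0.194.
P(Dose=20mg) = 0.048 + 0.013 + 0.071 + 0.057 = 0.189.
P(Dose ∈ {10mg, 20mg}) = 0.194 + 0.189 = 0.383; P(Effect=none, Dose ∈ {10mg, 20mg}) = 0.081 + 0.048 = 0.129.
P(Effect=none | Dose ∈ {10mg, 20mg}) = 0.129/0.383 = 0.3368.

0.3368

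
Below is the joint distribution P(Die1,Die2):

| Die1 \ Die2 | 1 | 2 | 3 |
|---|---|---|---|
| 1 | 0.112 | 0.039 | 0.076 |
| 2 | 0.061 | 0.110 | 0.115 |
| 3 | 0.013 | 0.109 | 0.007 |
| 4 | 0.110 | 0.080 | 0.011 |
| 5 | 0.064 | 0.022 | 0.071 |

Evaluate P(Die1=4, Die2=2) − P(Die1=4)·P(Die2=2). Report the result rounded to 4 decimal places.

P(Die1=4) = 0.110 + 0.080 + 0.011 = 0.201.
P(Die2=2) = 0.039 + 0.110 + 0.109 + 0.080 + 0.022 = 0.360.
P(Die1=4, Die2=2) − P(Die1=4)P(Die2=2) = 0.080 − 0.201×0.360 = 0.0076.

0.0076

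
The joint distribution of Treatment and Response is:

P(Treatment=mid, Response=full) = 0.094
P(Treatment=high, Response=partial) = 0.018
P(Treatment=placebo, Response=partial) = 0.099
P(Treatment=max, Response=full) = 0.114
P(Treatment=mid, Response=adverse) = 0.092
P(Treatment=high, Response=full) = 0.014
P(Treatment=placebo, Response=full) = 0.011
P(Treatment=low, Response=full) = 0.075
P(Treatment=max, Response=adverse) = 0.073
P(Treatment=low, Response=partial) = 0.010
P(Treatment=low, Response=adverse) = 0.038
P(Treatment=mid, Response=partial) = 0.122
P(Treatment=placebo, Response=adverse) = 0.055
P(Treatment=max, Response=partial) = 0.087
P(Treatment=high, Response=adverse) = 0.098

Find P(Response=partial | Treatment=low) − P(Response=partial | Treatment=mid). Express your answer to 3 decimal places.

-0.315

P(Treatment=low) = 0.010 + 0.075 + 0.038 = 0.123; P(Response=partial | Treatment=low) = 0.010/0.123 = 0.0813.
P(Treatment=mid) = 0.122 + 0.094 + 0.092 = 0.308; P(Response=partial | Treatment=mid) = 0.122/0.308 = 0.3961.
Difference = -0.315.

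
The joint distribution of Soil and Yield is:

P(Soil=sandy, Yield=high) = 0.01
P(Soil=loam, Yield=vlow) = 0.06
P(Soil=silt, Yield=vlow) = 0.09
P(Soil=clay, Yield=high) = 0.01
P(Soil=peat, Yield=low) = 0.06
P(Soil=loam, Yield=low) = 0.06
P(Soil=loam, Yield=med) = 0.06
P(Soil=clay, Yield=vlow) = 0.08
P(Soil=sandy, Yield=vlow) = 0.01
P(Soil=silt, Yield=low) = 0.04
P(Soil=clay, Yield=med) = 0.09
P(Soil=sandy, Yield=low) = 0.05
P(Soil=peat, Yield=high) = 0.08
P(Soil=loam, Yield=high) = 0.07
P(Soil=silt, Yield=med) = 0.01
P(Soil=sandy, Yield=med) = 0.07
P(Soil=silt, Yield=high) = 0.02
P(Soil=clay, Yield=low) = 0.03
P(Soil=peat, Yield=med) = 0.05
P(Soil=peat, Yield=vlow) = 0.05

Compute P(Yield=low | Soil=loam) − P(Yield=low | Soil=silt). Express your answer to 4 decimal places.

-0.0100

P(Soil=loam) = 0.06 + 0.06 + 0.06 + 0.07 = 0.25; P(Yield=low | Soil=loam) = 0.06/0.25 = 0.24000.
P(Soil=silt) = 0.09 + 0.04 + 0.01 + 0.02 = 0.16; P(Yield=low | Soil=silt) = 0.04/0.16 = 0.25000.
Difference = -0.0100.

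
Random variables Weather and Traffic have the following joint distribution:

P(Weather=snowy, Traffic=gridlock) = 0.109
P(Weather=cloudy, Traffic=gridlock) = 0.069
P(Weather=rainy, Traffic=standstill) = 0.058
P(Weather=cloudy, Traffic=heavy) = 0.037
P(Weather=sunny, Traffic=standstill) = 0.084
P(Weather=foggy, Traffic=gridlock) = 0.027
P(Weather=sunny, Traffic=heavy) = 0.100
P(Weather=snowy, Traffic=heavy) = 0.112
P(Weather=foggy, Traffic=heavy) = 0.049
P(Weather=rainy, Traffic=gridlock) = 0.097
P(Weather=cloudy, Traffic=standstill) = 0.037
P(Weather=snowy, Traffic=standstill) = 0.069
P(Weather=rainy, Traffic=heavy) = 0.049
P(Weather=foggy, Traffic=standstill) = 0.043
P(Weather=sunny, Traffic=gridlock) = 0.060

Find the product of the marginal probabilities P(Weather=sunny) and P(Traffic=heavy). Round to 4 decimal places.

0.0847

P(Weather=sunny) = 0.100 + 0.060 + 0.084 = 0.244.
P(Traffic=heavy) = 0.100 + 0.037 + 0.049 + 0.112 + 0.049 = 0.347.
Product: 0.244 × 0.347 = 0.0847.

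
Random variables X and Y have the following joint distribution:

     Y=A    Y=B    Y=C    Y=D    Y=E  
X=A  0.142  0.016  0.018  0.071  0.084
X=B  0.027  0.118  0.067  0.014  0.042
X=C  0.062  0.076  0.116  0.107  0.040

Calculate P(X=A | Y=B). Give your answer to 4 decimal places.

P(Y=B) = 0.016 + 0.118 + 0.076 = 0.210.
P(X=A | Y=B) = 0.016/0.210 = 0.0762.

0.0762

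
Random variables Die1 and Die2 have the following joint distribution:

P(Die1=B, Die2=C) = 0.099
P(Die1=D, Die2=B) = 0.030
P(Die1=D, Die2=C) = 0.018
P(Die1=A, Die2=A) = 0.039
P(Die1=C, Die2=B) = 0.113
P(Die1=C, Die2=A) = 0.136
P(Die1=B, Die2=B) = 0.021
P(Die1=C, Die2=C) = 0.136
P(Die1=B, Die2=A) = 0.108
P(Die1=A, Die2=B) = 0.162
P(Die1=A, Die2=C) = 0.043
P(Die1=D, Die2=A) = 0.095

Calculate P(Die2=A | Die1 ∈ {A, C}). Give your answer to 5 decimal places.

0.27822

P(Die1=A) = 0.039 + 0.162 + 0.043 = 0.244.
P(Die1=C) = 0.136 + 0.113 + 0.136 = 0.385.
P(Die1 ∈ {A, C}) = 0.244 + 0.385 = 0.629; P(Die2=A, Die1 ∈ {A, C}) = 0.039 + 0.136 = 0.175.
P(Die2=A | Die1 ∈ {A, C}) = 0.175/0.629 = 0.27822.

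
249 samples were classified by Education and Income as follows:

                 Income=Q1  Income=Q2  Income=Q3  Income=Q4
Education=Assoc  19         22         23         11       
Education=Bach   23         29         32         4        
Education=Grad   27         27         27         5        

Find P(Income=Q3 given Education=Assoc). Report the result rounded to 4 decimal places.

0.3067

Total with Education=Assoc: 19 + 22 + 23 + 11 = 75.
P(Income=Q3 | Education=Assoc) = 23/75 = 0.3067.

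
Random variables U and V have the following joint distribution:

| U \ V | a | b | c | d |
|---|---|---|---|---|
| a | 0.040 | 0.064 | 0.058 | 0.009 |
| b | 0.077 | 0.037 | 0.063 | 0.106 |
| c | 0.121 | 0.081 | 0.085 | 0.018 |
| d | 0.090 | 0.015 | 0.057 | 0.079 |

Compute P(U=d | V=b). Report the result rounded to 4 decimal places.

P(V=b) = 0.064 + 0.037 + 0.081 + 0.015 = 0.197.
P(U=d | V=b) = 0.015/0.197 = 0.0761.

0.0761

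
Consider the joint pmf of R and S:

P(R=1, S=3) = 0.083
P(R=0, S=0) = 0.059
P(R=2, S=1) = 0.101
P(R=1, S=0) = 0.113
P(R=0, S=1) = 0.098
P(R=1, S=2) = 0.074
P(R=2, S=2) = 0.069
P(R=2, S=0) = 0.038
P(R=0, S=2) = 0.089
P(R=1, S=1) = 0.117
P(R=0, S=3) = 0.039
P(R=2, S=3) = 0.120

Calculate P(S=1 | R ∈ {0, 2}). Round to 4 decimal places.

0.3246

P(R=0) = 0.059 + 0.098 + 0.089 + 0.039 = 0.285.
P(R=2) = 0.038 + 0.101 + 0.069 + 0.120 = 0.328.
P(R ∈ {0, 2}) = 0.285 + 0.328 = 0.613; P(S=1, R ∈ {0, 2}) = 0.098 + 0.101 = 0.199.
P(S=1 | R ∈ {0, 2}) = 0.199/0.613 = 0.3246.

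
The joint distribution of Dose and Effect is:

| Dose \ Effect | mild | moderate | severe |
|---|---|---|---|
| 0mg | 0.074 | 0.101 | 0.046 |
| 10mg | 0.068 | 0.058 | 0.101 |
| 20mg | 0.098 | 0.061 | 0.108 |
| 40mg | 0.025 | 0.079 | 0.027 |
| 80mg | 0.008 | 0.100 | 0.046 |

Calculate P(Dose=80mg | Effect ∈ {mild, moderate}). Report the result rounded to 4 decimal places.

P(Effect=mild) = 0.074 + 0.068 + 0.098 + 0.025 + 0.008 = 0.273.
P(Effect=moderate) = 0.101 + 0.058 + 0.061 + 0.079 + 0.100 = 0.399.
P(Effect ∈ {mild, moderate}) = 0.273 + 0.399 = 0.672; P(Dose=80mg, Effect ∈ {mild, moderate}) = 0.008 + 0.100 = 0.108.
P(Dose=80mg | Effect ∈ {mild, moderate}) = 0.108/0.672 = 0.1607.

0.1607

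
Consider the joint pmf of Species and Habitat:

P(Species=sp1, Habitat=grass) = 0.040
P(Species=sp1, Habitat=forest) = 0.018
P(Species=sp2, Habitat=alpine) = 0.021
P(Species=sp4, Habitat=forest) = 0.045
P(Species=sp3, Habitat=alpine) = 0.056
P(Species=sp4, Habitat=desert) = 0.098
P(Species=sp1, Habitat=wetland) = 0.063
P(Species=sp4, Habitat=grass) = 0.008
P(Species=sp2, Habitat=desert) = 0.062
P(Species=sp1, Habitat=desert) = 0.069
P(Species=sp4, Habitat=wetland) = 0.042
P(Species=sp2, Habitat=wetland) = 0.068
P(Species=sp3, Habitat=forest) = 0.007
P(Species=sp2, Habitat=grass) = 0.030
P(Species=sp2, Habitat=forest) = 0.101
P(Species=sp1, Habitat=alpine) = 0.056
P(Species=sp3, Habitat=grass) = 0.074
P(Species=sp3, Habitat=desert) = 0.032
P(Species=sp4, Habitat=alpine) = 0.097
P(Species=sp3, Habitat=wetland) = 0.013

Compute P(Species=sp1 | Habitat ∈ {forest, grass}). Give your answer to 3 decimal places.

0.180

P(Habitat=forest) = 0.018 + 0.101 + 0.007 + 0.045 = 0.171.
P(Habitat=grass) = 0.040 + 0.030 + 0.074 + 0.008 = 0.152.
P(Habitat ∈ {forest, grass}) = 0.171 + 0.152 = 0.323; P(Species=sp1, Habitat ∈ {forest, grass}) = 0.018 + 0.040 = 0.058.
P(Species=sp1 | Habitat ∈ {forest, grass}) = 0.058/0.323 = 0.180.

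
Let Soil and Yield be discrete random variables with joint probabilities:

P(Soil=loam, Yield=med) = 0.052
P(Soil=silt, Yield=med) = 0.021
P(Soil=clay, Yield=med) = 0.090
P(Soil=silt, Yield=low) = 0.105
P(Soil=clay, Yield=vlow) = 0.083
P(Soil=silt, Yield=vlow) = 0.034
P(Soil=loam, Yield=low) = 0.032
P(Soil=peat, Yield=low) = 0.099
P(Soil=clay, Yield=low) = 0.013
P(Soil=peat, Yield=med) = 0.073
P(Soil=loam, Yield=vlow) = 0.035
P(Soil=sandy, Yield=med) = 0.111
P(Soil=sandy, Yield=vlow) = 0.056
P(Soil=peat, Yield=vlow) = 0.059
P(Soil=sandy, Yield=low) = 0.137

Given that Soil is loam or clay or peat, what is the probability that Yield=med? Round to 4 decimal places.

0.4011

P(Soil=loam) = 0.035 + 0.032 + 0.052 = 0.119.
P(Soil=clay) = 0.083 + 0.013 + 0.090 = 0.186.
P(Soil=peat) = 0.059 + 0.099 + 0.073 = 0.231.
P(Soil ∈ {loam, clay, peat}) = 0.119 + 0.186 + 0.231 = 0.536; P(Yield=med, Soil ∈ {loam, clay, peat}) = 0.052 + 0.090 + 0.073 = 0.215.
P(Yield=med | Soil ∈ {loam, clay, peat}) = 0.215/0.536 = 0.4011.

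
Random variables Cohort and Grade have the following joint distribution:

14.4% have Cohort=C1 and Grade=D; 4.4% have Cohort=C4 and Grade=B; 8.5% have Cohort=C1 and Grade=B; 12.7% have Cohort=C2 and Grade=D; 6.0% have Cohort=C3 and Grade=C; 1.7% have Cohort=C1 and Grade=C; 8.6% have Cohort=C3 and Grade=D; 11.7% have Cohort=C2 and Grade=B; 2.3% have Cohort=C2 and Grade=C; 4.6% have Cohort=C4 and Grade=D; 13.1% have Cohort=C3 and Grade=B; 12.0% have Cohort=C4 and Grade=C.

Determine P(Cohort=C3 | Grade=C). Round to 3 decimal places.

0.273

P(Grade=C) = 0.017 + 0.023 + 0.060 + 0.120 = 0.220.
P(Cohort=C3 | Grade=C) = 0.060/0.220 = 0.273.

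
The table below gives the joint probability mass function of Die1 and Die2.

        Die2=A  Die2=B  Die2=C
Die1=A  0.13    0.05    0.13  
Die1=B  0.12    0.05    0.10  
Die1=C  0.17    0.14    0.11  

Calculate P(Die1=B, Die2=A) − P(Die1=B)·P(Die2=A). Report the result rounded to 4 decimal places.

0.0066

P(Die1=B) = 0.12 + 0.05 + 0.10 = 0.27.
P(Die2=A) = 0.13 + 0.12 + 0.17 = 0.42.
P(Die1=B, Die2=A) − P(Die1=B)P(Die2=A) = 0.12 − 0.27×0.42 = 0.0066.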